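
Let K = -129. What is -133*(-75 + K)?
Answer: 27132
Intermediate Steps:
-133*(-75 + K) = -133*(-75 - 129) = -133*(-204) = 27132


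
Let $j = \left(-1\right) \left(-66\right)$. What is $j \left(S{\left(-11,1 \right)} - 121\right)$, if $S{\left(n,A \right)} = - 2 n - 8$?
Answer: $-7062$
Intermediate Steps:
$S{\left(n,A \right)} = -8 - 2 n$
$j = 66$
$j \left(S{\left(-11,1 \right)} - 121\right) = 66 \left(\left(-8 - -22\right) - 121\right) = 66 \left(\left(-8 + 22\right) - 121\right) = 66 \left(14 - 121\right) = 66 \left(-107\right) = -7062$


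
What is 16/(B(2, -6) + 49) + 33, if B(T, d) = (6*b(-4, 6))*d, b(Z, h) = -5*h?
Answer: 37273/1129 ≈ 33.014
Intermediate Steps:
B(T, d) = -180*d (B(T, d) = (6*(-5*6))*d = (6*(-30))*d = -180*d)
16/(B(2, -6) + 49) + 33 = 16/(-180*(-6) + 49) + 33 = 16/(1080 + 49) + 33 = 16/1129 + 33 = 37273/1129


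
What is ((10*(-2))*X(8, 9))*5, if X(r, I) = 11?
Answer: -1100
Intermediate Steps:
((10*(-2))*X(8, 9))*5 = ((10*(-2))*11)*5 = -20*11*5 = -220*5 = -1100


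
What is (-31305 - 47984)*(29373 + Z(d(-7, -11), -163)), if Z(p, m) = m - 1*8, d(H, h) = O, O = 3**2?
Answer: -2315397378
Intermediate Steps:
O = 9
d(H, h) = 9
Z(p, m) = -8 + m (Z(p, m) = m - 8 = -8 + m)
(-31305 - 47984)*(29373 + Z(d(-7, -11), -163)) = (-31305 - 47984)*(29373 + (-8 - 163)) = -79289*(29373 - 171) = -79289*29202 = -2315397378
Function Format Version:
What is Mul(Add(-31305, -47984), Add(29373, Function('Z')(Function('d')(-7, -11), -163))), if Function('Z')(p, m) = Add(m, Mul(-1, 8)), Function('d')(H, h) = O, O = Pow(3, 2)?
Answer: -2315397378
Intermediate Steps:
O = 9
Function('d')(H, h) = 9
Function('Z')(p, m) = Add(-8, m) (Function('Z')(p, m) = Add(m, -8) = Add(-8, m))
Mul(Add(-31305, -47984), Add(29373, Function('Z')(Function('d')(-7, -11), -163))) = Mul(Add(-31305, -47984), Add(29373, Add(-8, -163))) = Mul(-79289, Add(29373, -171)) = Mul(-79289, 29202) = -2315397378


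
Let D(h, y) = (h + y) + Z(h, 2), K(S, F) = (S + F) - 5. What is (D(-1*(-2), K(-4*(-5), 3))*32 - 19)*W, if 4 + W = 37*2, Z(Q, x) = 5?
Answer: 54670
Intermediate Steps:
K(S, F) = -5 + F + S (K(S, F) = (F + S) - 5 = -5 + F + S)
W = 70 (W = -4 + 37*2 = -4 + 74 = 70)
D(h, y) = 5 + h + y (D(h, y) = (h + y) + 5 = 5 + h + y)
(D(-1*(-2), K(-4*(-5), 3))*32 - 19)*W = ((5 - 1*(-2) + (-5 + 3 - 4*(-5)))*32 - 19)*70 = ((5 + 2 + (-5 + 3 + 20))*32 - 19)*70 = ((5 + 2 + 18)*32 - 19)*70 = (25*32 - 19)*70 = (800 - 19)*70 = 781*70 = 54670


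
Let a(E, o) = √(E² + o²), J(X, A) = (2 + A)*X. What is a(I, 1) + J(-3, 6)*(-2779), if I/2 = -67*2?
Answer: 66696 + 65*√17 ≈ 66964.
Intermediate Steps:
J(X, A) = X*(2 + A)
I = -268 (I = 2*(-67*2) = 2*(-134) = -268)
a(I, 1) + J(-3, 6)*(-2779) = √((-268)² + 1²) - 3*(2 + 6)*(-2779) = √(71824 + 1) - 3*8*(-2779) = √71825 - 24*(-2779) = 65*√17 + 66696 = 66696 + 65*√17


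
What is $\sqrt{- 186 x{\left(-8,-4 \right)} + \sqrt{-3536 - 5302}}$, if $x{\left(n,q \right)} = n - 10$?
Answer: $\sqrt{3348 + 3 i \sqrt{982}} \approx 57.868 + 0.8123 i$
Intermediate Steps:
$x{\left(n,q \right)} = -10 + n$
$\sqrt{- 186 x{\left(-8,-4 \right)} + \sqrt{-3536 - 5302}} = \sqrt{- 186 \left(-10 - 8\right) + \sqrt{-3536 - 5302}} = \sqrt{\left(-186\right) \left(-18\right) + \sqrt{-8838}} = \sqrt{3348 + 3 i \sqrt{982}}$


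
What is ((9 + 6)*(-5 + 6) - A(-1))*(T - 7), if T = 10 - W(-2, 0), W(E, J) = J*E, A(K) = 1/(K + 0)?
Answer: 48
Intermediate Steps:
A(K) = 1/K
W(E, J) = E*J
T = 10 (T = 10 - (-2)*0 = 10 - 1*0 = 10 + 0 = 10)
((9 + 6)*(-5 + 6) - A(-1))*(T - 7) = ((9 + 6)*(-5 + 6) - 1/(-1))*(10 - 7) = (15*1 - 1*(-1))*3 = (15 + 1)*3 = 16*3 = 48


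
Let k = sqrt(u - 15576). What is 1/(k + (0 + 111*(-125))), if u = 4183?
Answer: -13875/192527018 - I*sqrt(11393)/192527018 ≈ -7.2068e-5 - 5.5441e-7*I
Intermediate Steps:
k = I*sqrt(11393) (k = sqrt(4183 - 15576) = sqrt(-11393) = I*sqrt(11393) ≈ 106.74*I)
1/(k + (0 + 111*(-125))) = 1/(I*sqrt(11393) + (0 + 111*(-125))) = 1/(I*sqrt(11393) + (0 - 13875)) = 1/(I*sqrt(11393) - 13875) = 1/(-13875 + I*sqrt(11393))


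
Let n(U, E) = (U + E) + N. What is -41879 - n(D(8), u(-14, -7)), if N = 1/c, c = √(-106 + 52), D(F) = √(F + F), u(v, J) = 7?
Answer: -41890 + I*√6/18 ≈ -41890.0 + 0.13608*I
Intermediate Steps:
D(F) = √2*√F (D(F) = √(2*F) = √2*√F)
c = 3*I*√6 (c = √(-54) = 3*I*√6 ≈ 7.3485*I)
N = -I*√6/18 (N = 1/(3*I*√6) = -I*√6/18 ≈ -0.13608*I)
n(U, E) = E + U - I*√6/18 (n(U, E) = (U + E) - I*√6/18 = (E + U) - I*√6/18 = E + U - I*√6/18)
-41879 - n(D(8), u(-14, -7)) = -41879 - (7 + √2*√8 - I*√6/18) = -41879 - (7 + √2*(2*√2) - I*√6/18) = -41879 - (7 + 4 - I*√6/18) = -41879 - (11 - I*√6/18) = -41879 + (-11 + I*√6/18) = -41890 + I*√6/18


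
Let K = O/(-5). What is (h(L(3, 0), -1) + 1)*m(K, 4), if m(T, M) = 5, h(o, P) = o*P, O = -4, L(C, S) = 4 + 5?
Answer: -40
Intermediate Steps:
L(C, S) = 9
h(o, P) = P*o
K = ⅘ (K = -4/(-5) = -4*(-⅕) = ⅘ ≈ 0.80000)
(h(L(3, 0), -1) + 1)*m(K, 4) = (-1*9 + 1)*5 = (-9 + 1)*5 = -8*5 = -40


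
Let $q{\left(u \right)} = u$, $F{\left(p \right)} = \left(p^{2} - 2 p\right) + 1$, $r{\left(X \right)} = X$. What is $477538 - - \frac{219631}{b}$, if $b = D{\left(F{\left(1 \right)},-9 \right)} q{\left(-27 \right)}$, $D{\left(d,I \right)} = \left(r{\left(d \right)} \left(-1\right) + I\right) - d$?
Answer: $\frac{116261365}{243} \approx 4.7844 \cdot 10^{5}$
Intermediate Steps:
$F{\left(p \right)} = 1 + p^{2} - 2 p$
$D{\left(d,I \right)} = I - 2 d$ ($D{\left(d,I \right)} = \left(d \left(-1\right) + I\right) - d = \left(- d + I\right) - d = \left(I - d\right) - d = I - 2 d$)
$b = 243$ ($b = \left(-9 - 2 \left(1 + 1^{2} - 2\right)\right) \left(-27\right) = \left(-9 - 2 \left(1 + 1 - 2\right)\right) \left(-27\right) = \left(-9 - 0\right) \left(-27\right) = \left(-9 + 0\right) \left(-27\right) = \left(-9\right) \left(-27\right) = 243$)
$477538 - - \frac{219631}{b} = 477538 - - \frac{219631}{243} = 477538 + \frac{219631}{243} = \frac{116261365}{243}$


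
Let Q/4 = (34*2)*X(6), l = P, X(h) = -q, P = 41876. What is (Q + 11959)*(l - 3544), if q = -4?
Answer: 500117604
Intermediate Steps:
X(h) = 4 (X(h) = -1*(-4) = 4)
l = 41876
Q = 1088 (Q = 4*((34*2)*4) = 4*(68*4) = 4*272 = 1088)
(Q + 11959)*(l - 3544) = (1088 + 11959)*(41876 - 3544) = 13047*38332 = 500117604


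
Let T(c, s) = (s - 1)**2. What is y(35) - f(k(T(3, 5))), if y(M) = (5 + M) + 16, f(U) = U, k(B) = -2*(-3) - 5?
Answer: 55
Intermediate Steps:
T(c, s) = (-1 + s)**2
k(B) = 1 (k(B) = 6 - 5 = 1)
y(M) = 21 + M
y(35) - f(k(T(3, 5))) = (21 + 35) - 1*1 = 56 - 1 = 55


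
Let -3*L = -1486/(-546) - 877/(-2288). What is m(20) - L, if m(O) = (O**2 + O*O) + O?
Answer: 118347265/144144 ≈ 821.04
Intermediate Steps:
m(O) = O + 2*O**2 (m(O) = (O**2 + O**2) + O = 2*O**2 + O = O + 2*O**2)
L = -149185/144144 (L = -(-1486/(-546) - 877/(-2288))/3 = -(-1486*(-1/546) - 877*(-1/2288))/3 = -(743/273 + 877/2288)/3 = -1/3*149185/48048 = -149185/144144 ≈ -1.0350)
m(20) - L = 20*(1 + 2*20) - 1*(-149185/144144) = 20*(1 + 40) + 149185/144144 = 20*41 + 149185/144144 = 820 + 149185/144144 = 118347265/144144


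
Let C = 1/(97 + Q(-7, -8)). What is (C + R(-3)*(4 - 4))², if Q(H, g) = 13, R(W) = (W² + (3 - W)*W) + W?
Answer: 1/12100 ≈ 8.2645e-5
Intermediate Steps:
R(W) = W + W² + W*(3 - W) (R(W) = (W² + W*(3 - W)) + W = W + W² + W*(3 - W))
C = 1/110 (C = 1/(97 + 13) = 1/110 ≈ 0.0090909)
(C + R(-3)*(4 - 4))² = (1/110 + (4*(-3))*(4 - 4))² = (1/110 - 12*0)² = (1/110 + 0)² = (1/110)² = 1/12100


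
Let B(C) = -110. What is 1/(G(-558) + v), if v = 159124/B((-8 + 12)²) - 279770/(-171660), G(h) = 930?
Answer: -944130/486181657 ≈ -0.0019419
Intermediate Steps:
v = -1364222557/944130 (v = 159124/(-110) - 279770/(-171660) = 159124*(-1/110) - 279770*(-1/171660) = -79562/55 + 27977/17166 = -1364222557/944130 ≈ -1445.0)
1/(G(-558) + v) = 1/(930 - 1364222557/944130) = 1/(-486181657/944130) = -944130/486181657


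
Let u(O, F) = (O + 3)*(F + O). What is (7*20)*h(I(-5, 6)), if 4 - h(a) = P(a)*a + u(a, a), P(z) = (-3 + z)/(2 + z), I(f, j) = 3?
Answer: -4480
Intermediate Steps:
u(O, F) = (3 + O)*(F + O)
P(z) = (-3 + z)/(2 + z)
h(a) = 4 - 6*a - 2*a² - a*(-3 + a)/(2 + a) (h(a) = 4 - (((-3 + a)/(2 + a))*a + (a² + 3*a + 3*a + a*a)) = 4 - (a*(-3 + a)/(2 + a) + (a² + 3*a + 3*a + a²)) = 4 - (a*(-3 + a)/(2 + a) + (2*a² + 6*a)) = 4 - (2*a² + 6*a + a*(-3 + a)/(2 + a)) = 4 + (-6*a - 2*a² - a*(-3 + a)/(2 + a)) = 4 - 6*a - 2*a² - a*(-3 + a)/(2 + a))
(7*20)*h(I(-5, 6)) = (7*20)*((8 - 11*3² - 5*3 - 2*3³)/(2 + 3)) = 140*((8 - 11*9 - 15 - 2*27)/5) = 140*((8 - 99 - 15 - 54)/5) = 140*((⅕)*(-160)) = 140*(-32) = -4480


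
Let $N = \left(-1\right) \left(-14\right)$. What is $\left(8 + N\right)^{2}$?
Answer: $484$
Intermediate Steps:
$N = 14$
$\left(8 + N\right)^{2} = \left(8 + 14\right)^{2} = 22^{2} = 484$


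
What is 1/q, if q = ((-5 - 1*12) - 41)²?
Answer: 1/3364 ≈ 0.00029727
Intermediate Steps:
q = 3364 (q = ((-5 - 12) - 41)² = (-17 - 41)² = (-58)² = 3364)
1/q = 1/3364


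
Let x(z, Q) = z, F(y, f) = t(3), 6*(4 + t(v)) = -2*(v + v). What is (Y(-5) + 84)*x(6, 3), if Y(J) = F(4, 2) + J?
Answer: 438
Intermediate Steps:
t(v) = -4 - 2*v/3 (t(v) = -4 + (-2*(v + v))/6 = -4 + (-4*v)/6 = -4 - 2*v/3)
F(y, f) = -6 (F(y, f) = -4 - 2/3*3 = -4 - 2 = -6)
Y(J) = -6 + J
(Y(-5) + 84)*x(6, 3) = ((-6 - 5) + 84)*6 = (-11 + 84)*6 = 73*6 = 438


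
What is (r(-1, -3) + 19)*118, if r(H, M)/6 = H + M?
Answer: -590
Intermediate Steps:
r(H, M) = 6*H + 6*M (r(H, M) = 6*(H + M) = 6*H + 6*M)
(r(-1, -3) + 19)*118 = ((6*(-1) + 6*(-3)) + 19)*118 = ((-6 - 18) + 19)*118 = (-24 + 19)*118 = -5*118 = -590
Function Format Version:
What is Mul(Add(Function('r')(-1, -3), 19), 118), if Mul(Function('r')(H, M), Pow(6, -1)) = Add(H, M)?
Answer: -590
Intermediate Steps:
Function('r')(H, M) = Add(Mul(6, H), Mul(6, M)) (Function('r')(H, M) = Mul(6, Add(H, M)) = Add(Mul(6, H), Mul(6, M)))
Mul(Add(Function('r')(-1, -3), 19), 118) = Mul(Add(Add(Mul(6, -1), Mul(6, -3)), 19), 118) = Mul(Add(Add(-6, -18), 19), 118) = Mul(Add(-24, 19), 118) = Mul(-5, 118) = -590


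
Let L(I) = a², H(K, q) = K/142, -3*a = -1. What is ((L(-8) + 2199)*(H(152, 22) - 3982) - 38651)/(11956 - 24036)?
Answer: 5618827621/7719120 ≈ 727.91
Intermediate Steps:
a = ⅓ (a = -⅓*(-1) = ⅓ ≈ 0.33333)
H(K, q) = K/142 (H(K, q) = K*(1/142) = K/142)
L(I) = ⅑ (L(I) = (⅓)² = ⅑)
((L(-8) + 2199)*(H(152, 22) - 3982) - 38651)/(11956 - 24036) = ((⅑ + 2199)*((1/142)*152 - 3982) - 38651)/(11956 - 24036) = (19792*(76/71 - 3982)/9 - 38651)/(-12080) = ((19792/9)*(-282646/71) - 38651)*(-1/12080) = (-5594129632/639 - 38651)*(-1/12080) = -5618827621/639*(-1/12080) = 5618827621/7719120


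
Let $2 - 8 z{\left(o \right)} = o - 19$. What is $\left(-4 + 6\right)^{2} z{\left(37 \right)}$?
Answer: $-8$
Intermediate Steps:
$z{\left(o \right)} = \frac{21}{8} - \frac{o}{8}$ ($z{\left(o \right)} = \frac{1}{4} - \frac{o - 19}{8} = \frac{1}{4} - \frac{-19 + o}{8} = \frac{1}{4} - \left(- \frac{19}{8} + \frac{o}{8}\right) = \frac{21}{8} - \frac{o}{8}$)
$\left(-4 + 6\right)^{2} z{\left(37 \right)} = \left(-4 + 6\right)^{2} \left(\frac{21}{8} - \frac{37}{8}\right) = 2^{2} \left(\frac{21}{8} - \frac{37}{8}\right) = 4 \left(-2\right) = -8$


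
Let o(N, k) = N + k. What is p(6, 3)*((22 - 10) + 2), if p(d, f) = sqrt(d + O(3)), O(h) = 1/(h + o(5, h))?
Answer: 14*sqrt(737)/11 ≈ 34.552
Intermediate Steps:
O(h) = 1/(5 + 2*h) (O(h) = 1/(h + (5 + h)) = 1/(5 + 2*h))
p(d, f) = sqrt(1/11 + d) (p(d, f) = sqrt(d + 1/(5 + 2*3)) = sqrt(d + 1/(5 + 6)) = sqrt(d + 1/11) = sqrt(1/11 + d))
p(6, 3)*((22 - 10) + 2) = (sqrt(11 + 121*6)/11)*((22 - 10) + 2) = (sqrt(11 + 726)/11)*(12 + 2) = (sqrt(737)/11)*14 = 14*sqrt(737)/11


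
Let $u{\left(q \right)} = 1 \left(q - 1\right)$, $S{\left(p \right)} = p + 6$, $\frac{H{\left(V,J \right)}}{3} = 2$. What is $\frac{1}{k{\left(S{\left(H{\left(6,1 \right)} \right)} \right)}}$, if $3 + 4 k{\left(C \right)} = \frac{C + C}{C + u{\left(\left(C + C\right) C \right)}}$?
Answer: $- \frac{1196}{873} \approx -1.37$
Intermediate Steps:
$H{\left(V,J \right)} = 6$ ($H{\left(V,J \right)} = 3 \cdot 2 = 6$)
$S{\left(p \right)} = 6 + p$
$u{\left(q \right)} = -1 + q$ ($u{\left(q \right)} = 1 \left(-1 + q\right) = -1 + q$)
$k{\left(C \right)} = - \frac{3}{4} + \frac{C}{2 \left(-1 + C + 2 C^{2}\right)}$ ($k{\left(C \right)} = - \frac{3}{4} + \frac{\left(C + C\right) \frac{1}{C + \left(-1 + \left(C + C\right) C\right)}}{4} = - \frac{3}{4} + \frac{2 C \frac{1}{C + \left(-1 + 2 C C\right)}}{4} = - \frac{3}{4} + \frac{2 C \frac{1}{C + \left(-1 + 2 C^{2}\right)}}{4} = - \frac{3}{4} + \frac{2 C \frac{1}{-1 + C + 2 C^{2}}}{4} = - \frac{3}{4} + \frac{C}{2 \left(-1 + C + 2 C^{2}\right)}$)
$\frac{1}{k{\left(S{\left(H{\left(6,1 \right)} \right)} \right)}} = \frac{1}{\frac{1}{4} \frac{1}{-1 + \left(6 + 6\right) + 2 \left(6 + 6\right)^{2}} \left(3 - \left(6 + 6\right) - 6 \left(6 + 6\right)^{2}\right)} = \frac{1}{\frac{1}{4} \frac{1}{-1 + 12 + 2 \cdot 12^{2}} \left(3 - 12 - 6 \cdot 12^{2}\right)} = \frac{1}{\frac{1}{4} \frac{1}{-1 + 12 + 2 \cdot 144} \left(3 - 12 - 864\right)} = \frac{1}{\frac{1}{4} \frac{1}{-1 + 12 + 288} \left(3 - 12 - 864\right)} = \frac{1}{\frac{1}{4} \cdot \frac{1}{299} \left(-873\right)} = \frac{1}{- \frac{873}{1196}} = - \frac{1196}{873}$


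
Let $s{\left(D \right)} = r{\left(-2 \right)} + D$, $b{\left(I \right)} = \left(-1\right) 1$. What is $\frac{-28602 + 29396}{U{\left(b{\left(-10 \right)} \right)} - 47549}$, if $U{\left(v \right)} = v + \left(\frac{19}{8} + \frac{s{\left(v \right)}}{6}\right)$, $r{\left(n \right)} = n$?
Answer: $- \frac{6352}{380385} \approx -0.016699$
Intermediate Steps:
$b{\left(I \right)} = -1$
$s{\left(D \right)} = -2 + D$
$U{\left(v \right)} = \frac{49}{24} + \frac{7 v}{6}$ ($U{\left(v \right)} = v + \left(\frac{19}{8} + \frac{-2 + v}{6}\right) = v + \left(19 \cdot \frac{1}{8} + \left(-2 + v\right) \frac{1}{6}\right) = v + \left(\frac{19}{8} + \left(- \frac{1}{3} + \frac{v}{6}\right)\right) = v + \left(\frac{49}{24} + \frac{v}{6}\right) = \frac{49}{24} + \frac{7 v}{6}$)
$\frac{-28602 + 29396}{U{\left(b{\left(-10 \right)} \right)} - 47549} = \frac{-28602 + 29396}{\left(\frac{49}{24} + \frac{7}{6} \left(-1\right)\right) - 47549} = \frac{794}{\left(\frac{49}{24} - \frac{7}{6}\right) - 47549} = \frac{794}{\frac{7}{8} - 47549} = \frac{794}{- \frac{380385}{8}} = 794 \left(- \frac{8}{380385}\right) = - \frac{6352}{380385}$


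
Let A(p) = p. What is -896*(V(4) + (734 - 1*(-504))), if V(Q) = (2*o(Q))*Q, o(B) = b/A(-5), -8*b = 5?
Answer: -1110144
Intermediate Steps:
b = -5/8 (b = -1/8*5 = -5/8 ≈ -0.62500)
o(B) = 1/8 (o(B) = -5/8/(-5) = -5/8*(-1/5) = 1/8)
V(Q) = Q/4 (V(Q) = (2*(1/8))*Q = Q/4)
-896*(V(4) + (734 - 1*(-504))) = -896*((1/4)*4 + (734 - 1*(-504))) = -896*(1 + (734 + 504)) = -896*(1 + 1238) = -896*1239 = -1110144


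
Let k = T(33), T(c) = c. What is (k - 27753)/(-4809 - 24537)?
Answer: 4620/4891 ≈ 0.94459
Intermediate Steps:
k = 33
(k - 27753)/(-4809 - 24537) = (33 - 27753)/(-4809 - 24537) = -27720/(-29346) = -27720*(-1/29346) = 4620/4891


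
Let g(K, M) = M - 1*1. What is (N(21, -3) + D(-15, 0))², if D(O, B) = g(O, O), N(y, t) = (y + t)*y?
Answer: 131044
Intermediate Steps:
g(K, M) = -1 + M (g(K, M) = M - 1 = -1 + M)
N(y, t) = y*(t + y) (N(y, t) = (t + y)*y = y*(t + y))
D(O, B) = -1 + O
(N(21, -3) + D(-15, 0))² = (21*(-3 + 21) + (-1 - 15))² = (21*18 - 16)² = (378 - 16)² = 362² = 131044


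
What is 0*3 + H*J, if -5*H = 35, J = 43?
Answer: -301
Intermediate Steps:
H = -7 (H = -⅕*35 = -7)
0*3 + H*J = 0*3 - 7*43 = 0 - 301 = -301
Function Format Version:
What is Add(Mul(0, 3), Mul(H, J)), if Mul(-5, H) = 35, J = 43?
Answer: -301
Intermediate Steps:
H = -7 (H = Mul(Rational(-1, 5), 35) = -7)
Add(Mul(0, 3), Mul(H, J)) = Add(Mul(0, 3), Mul(-7, 43)) = Add(0, -301) = -301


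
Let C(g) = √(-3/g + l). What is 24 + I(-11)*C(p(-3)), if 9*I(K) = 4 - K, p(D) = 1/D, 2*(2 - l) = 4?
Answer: 29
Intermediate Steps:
l = 0 (l = 2 - ½*4 = 2 - 2 = 0)
p(D) = 1/D
I(K) = 4/9 - K/9 (I(K) = (4 - K)/9 = 4/9 - K/9)
C(g) = √3*√(-1/g) (C(g) = √(-3/g + 0) = √(-3/g) = √3*√(-1/g))
24 + I(-11)*C(p(-3)) = 24 + (4/9 - ⅑*(-11))*(√3*√(-1/(1/(-3)))) = 24 + (4/9 + 11/9)*(√3*√(-1/(-⅓))) = 24 + 5*(√3*√(-1*(-3)))/3 = 24 + 5*(√3*√3)/3 = 24 + (5/3)*3 = 24 + 5 = 29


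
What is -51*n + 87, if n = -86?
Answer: 4473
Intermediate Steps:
-51*n + 87 = -51*(-86) + 87 = 4386 + 87 = 4473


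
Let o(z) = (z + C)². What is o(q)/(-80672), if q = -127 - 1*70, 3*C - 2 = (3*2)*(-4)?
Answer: -375769/726048 ≈ -0.51755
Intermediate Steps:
C = -22/3 (C = ⅔ + ((3*2)*(-4))/3 = ⅔ + (6*(-4))/3 = ⅔ + (⅓)*(-24) = ⅔ - 8 = -22/3 ≈ -7.3333)
q = -197 (q = -127 - 70 = -197)
o(z) = (-22/3 + z)² (o(z) = (z - 22/3)² = (-22/3 + z)²)
o(q)/(-80672) = ((-22 + 3*(-197))²/9)/(-80672) = ((-22 - 591)²/9)*(-1/80672) = ((⅑)*(-613)²)*(-1/80672) = ((⅑)*375769)*(-1/80672) = (375769/9)*(-1/80672) = -375769/726048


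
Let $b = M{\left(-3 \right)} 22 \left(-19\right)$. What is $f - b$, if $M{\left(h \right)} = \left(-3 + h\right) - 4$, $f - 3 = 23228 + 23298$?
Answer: $42349$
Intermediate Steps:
$f = 46529$ ($f = 3 + \left(23228 + 23298\right) = 3 + 46526 = 46529$)
$M{\left(h \right)} = -7 + h$
$b = 4180$ ($b = \left(-7 - 3\right) 22 \left(-19\right) = \left(-10\right) 22 \left(-19\right) = \left(-220\right) \left(-19\right) = 4180$)
$f - b = 46529 - 4180 = 42349$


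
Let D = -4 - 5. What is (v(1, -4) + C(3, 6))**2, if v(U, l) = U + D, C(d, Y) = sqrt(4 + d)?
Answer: (-8 + sqrt(7))**2 ≈ 28.668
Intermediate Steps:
D = -9
v(U, l) = -9 + U (v(U, l) = U - 9 = -9 + U)
(v(1, -4) + C(3, 6))**2 = ((-9 + 1) + sqrt(4 + 3))**2 = (-8 + sqrt(7))**2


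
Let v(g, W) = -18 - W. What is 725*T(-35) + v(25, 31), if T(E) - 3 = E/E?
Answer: 2851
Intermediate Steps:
T(E) = 4 (T(E) = 3 + E/E = 3 + 1 = 4)
725*T(-35) + v(25, 31) = 725*4 + (-18 - 1*31) = 2900 + (-18 - 31) = 2900 - 49 = 2851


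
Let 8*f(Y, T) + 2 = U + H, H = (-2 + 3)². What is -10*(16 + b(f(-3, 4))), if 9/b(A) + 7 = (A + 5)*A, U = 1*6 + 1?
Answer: -5440/43 ≈ -126.51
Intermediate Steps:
H = 1 (H = 1² = 1)
U = 7 (U = 6 + 1 = 7)
f(Y, T) = ¾ (f(Y, T) = -¼ + (7 + 1)/8 = -¼ + (⅛)*8 = -¼ + 1 = ¾)
b(A) = 9/(-7 + A*(5 + A)) (b(A) = 9/(-7 + (A + 5)*A) = 9/(-7 + (5 + A)*A) = 9/(-7 + A*(5 + A)))
-10*(16 + b(f(-3, 4))) = -10*(16 + 9/(-7 + (¾)² + 5*(¾))) = -10*(16 + 9/(-7 + 9/16 + 15/4)) = -10*(16 + 9/(-43/16)) = -10*(16 + 9*(-16/43)) = -10*(16 - 144/43) = -10*544/43 = -5440/43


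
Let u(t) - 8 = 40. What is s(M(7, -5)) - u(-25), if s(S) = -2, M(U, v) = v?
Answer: -50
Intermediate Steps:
u(t) = 48 (u(t) = 8 + 40 = 48)
s(M(7, -5)) - u(-25) = -2 - 1*48 = -2 - 48 = -50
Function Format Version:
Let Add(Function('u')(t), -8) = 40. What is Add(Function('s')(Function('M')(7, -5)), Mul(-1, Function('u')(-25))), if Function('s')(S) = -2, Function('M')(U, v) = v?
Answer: -50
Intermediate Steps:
Function('u')(t) = 48 (Function('u')(t) = Add(8, 40) = 48)
Add(Function('s')(Function('M')(7, -5)), Mul(-1, Function('u')(-25))) = Add(-2, Mul(-1, 48)) = Add(-2, -48) = -50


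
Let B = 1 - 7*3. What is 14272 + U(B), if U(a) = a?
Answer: 14252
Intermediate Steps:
B = -20 (B = 1 - 21 = -20)
14272 + U(B) = 14272 - 20 = 14252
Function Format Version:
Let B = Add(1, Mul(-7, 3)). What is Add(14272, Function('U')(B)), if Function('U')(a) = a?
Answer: 14252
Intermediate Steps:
B = -20 (B = Add(1, -21) = -20)
Add(14272, Function('U')(B)) = Add(14272, -20) = 14252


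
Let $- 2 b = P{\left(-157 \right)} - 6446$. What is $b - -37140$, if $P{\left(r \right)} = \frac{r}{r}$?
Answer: $\frac{80725}{2} \approx 40363.0$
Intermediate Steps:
$P{\left(r \right)} = 1$
$b = \frac{6445}{2}$ ($b = - \frac{1 - 6446}{2} = \left(- \frac{1}{2}\right) \left(-6445\right) = \frac{6445}{2} \approx 3222.5$)
$b - -37140 = \frac{6445}{2} - -37140 = \frac{6445}{2} + 37140 = \frac{80725}{2}$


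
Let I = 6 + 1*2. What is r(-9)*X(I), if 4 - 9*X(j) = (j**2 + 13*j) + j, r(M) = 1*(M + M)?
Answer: 344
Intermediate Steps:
r(M) = 2*M (r(M) = 1*(2*M) = 2*M)
I = 8 (I = 6 + 2 = 8)
X(j) = 4/9 - 14*j/9 - j**2/9 (X(j) = 4/9 - ((j**2 + 13*j) + j)/9 = 4/9 - (j**2 + 14*j)/9 = 4/9 + (-14*j/9 - j**2/9) = 4/9 - 14*j/9 - j**2/9)
r(-9)*X(I) = (2*(-9))*(4/9 - 14/9*8 - 1/9*8**2) = -18*(4/9 - 112/9 - 1/9*64) = -18*(4/9 - 112/9 - 64/9) = -18*(-172/9) = 344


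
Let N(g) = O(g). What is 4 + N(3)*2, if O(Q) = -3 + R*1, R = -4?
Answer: -10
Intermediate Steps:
O(Q) = -7 (O(Q) = -3 - 4*1 = -3 - 4 = -7)
N(g) = -7
4 + N(3)*2 = 4 - 7*2 = 4 - 14 = -10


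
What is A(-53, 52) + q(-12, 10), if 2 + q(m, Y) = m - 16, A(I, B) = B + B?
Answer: 74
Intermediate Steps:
A(I, B) = 2*B
q(m, Y) = -18 + m (q(m, Y) = -2 + (m - 16) = -2 + (-16 + m) = -18 + m)
A(-53, 52) + q(-12, 10) = 2*52 + (-18 - 12) = 104 - 30 = 74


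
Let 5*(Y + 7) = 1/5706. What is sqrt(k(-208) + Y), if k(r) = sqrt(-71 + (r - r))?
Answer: sqrt(-633077530 + 90440100*I*sqrt(71))/9510 ≈ 1.4061 + 2.9962*I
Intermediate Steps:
Y = -199709/28530 (Y = -7 + (1/5)/5706 = -7 + (1/5)*(1/5706) = -7 + 1/28530 = -199709/28530 ≈ -7.0000)
k(r) = I*sqrt(71) (k(r) = sqrt(-71 + 0) = sqrt(-71) = I*sqrt(71))
sqrt(k(-208) + Y) = sqrt(I*sqrt(71) - 199709/28530) = sqrt(-199709/28530 + I*sqrt(71))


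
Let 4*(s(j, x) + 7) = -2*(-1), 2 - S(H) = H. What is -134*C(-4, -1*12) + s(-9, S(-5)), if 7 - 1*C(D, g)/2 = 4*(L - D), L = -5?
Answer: -5909/2 ≈ -2954.5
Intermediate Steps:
S(H) = 2 - H
s(j, x) = -13/2 (s(j, x) = -7 + (-2*(-1))/4 = -7 + (¼)*2 = -7 + ½ = -13/2)
C(D, g) = 54 + 8*D (C(D, g) = 14 - 8*(-5 - D) = 14 - 2*(-20 - 4*D) = 14 + (40 + 8*D) = 54 + 8*D)
-134*C(-4, -1*12) + s(-9, S(-5)) = -134*(54 + 8*(-4)) - 13/2 = -134*(54 - 32) - 13/2 = -134*22 - 13/2 = -2948 - 13/2 = -5909/2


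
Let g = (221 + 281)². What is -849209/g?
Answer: -849209/252004 ≈ -3.3698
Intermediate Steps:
g = 252004 (g = 502² = 252004)
-849209/g = -849209/252004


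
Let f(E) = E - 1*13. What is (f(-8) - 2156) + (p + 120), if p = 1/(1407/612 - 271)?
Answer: -112754659/54815 ≈ -2057.0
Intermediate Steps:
p = -204/54815 (p = 1/(1407*(1/612) - 271) = 1/(469/204 - 271) = 1/(-54815/204) = -204/54815 ≈ -0.0037216)
f(E) = -13 + E (f(E) = E - 13 = -13 + E)
(f(-8) - 2156) + (p + 120) = ((-13 - 8) - 2156) + (-204/54815 + 120) = (-21 - 2156) + 6577596/54815 = -2177 + 6577596/54815 = -112754659/54815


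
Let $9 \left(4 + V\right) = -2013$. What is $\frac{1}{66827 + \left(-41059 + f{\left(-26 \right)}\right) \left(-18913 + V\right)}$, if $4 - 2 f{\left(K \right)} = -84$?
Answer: $\frac{3}{2355363811} \approx 1.2737 \cdot 10^{-9}$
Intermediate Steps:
$V = - \frac{683}{3}$ ($V = -4 + \frac{1}{9} \left(-2013\right) = -4 - \frac{671}{3} = - \frac{683}{3} \approx -227.67$)
$f{\left(K \right)} = 44$ ($f{\left(K \right)} = 2 - -42 = 2 + 42 = 44$)
$\frac{1}{66827 + \left(-41059 + f{\left(-26 \right)}\right) \left(-18913 + V\right)} = \frac{1}{66827 + \left(-41059 + 44\right) \left(-18913 - \frac{683}{3}\right)} = \frac{1}{66827 - - \frac{2355163330}{3}} = \frac{1}{66827 + \frac{2355163330}{3}} = \frac{1}{\frac{2355363811}{3}} = \frac{3}{2355363811}$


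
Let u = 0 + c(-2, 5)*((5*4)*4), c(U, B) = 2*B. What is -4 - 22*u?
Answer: -17604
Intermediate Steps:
u = 800 (u = 0 + (2*5)*((5*4)*4) = 0 + 10*(20*4) = 0 + 10*80 = 0 + 800 = 800)
-4 - 22*u = -4 - 22*800 = -4 - 17600 = -17604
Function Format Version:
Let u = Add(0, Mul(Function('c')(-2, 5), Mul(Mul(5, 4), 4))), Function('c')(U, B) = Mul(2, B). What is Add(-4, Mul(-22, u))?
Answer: -17604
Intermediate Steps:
u = 800 (u = Add(0, Mul(Mul(2, 5), Mul(Mul(5, 4), 4))) = Add(0, Mul(10, Mul(20, 4))) = Add(0, Mul(10, 80)) = Add(0, 800) = 800)
Add(-4, Mul(-22, u)) = Add(-4, Mul(-22, 800)) = Add(-4, -17600) = -17604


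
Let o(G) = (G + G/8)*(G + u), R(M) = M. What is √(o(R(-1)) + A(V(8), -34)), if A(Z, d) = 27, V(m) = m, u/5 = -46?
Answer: 3*√510/4 ≈ 16.937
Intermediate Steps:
u = -230 (u = 5*(-46) = -230)
o(G) = 9*G*(-230 + G)/8 (o(G) = (G + G/8)*(G - 230) = (G + G*(⅛))*(-230 + G) = (G + G/8)*(-230 + G) = (9*G/8)*(-230 + G) = 9*G*(-230 + G)/8)
√(o(R(-1)) + A(V(8), -34)) = √((9/8)*(-1)*(-230 - 1) + 27) = √((9/8)*(-1)*(-231) + 27) = √(2079/8 + 27) = √(2295/8) = 3*√510/4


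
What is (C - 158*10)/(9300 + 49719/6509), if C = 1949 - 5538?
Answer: -11215007/20194473 ≈ -0.55535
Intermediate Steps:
C = -3589
(C - 158*10)/(9300 + 49719/6509) = (-3589 - 158*10)/(9300 + 49719/6509) = (-3589 - 1580)/(9300 + 49719*(1/6509)) = -5169/(9300 + 49719/6509) = -5169/60583419/6509 = -5169*6509/60583419 = -11215007/20194473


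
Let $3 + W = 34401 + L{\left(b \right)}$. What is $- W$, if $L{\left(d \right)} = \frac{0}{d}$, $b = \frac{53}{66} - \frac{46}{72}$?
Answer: $-34398$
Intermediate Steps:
$b = \frac{65}{396}$ ($b = 53 \cdot \frac{1}{66} - \frac{23}{36} = \frac{53}{66} - \frac{23}{36} = \frac{65}{396} \approx 0.16414$)
$L{\left(d \right)} = 0$
$W = 34398$ ($W = -3 + \left(34401 + 0\right) = -3 + 34401 = 34398$)
$- W = \left(-1\right) 34398 = -34398$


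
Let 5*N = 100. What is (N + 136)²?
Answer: 24336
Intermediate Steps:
N = 20 (N = (⅕)*100 = 20)
(N + 136)² = (20 + 136)² = 156² = 24336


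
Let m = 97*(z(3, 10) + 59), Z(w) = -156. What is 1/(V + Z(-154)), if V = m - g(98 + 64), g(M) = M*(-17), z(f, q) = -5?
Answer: 1/7836 ≈ 0.00012762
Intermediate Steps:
m = 5238 (m = 97*(-5 + 59) = 97*54 = 5238)
g(M) = -17*M
V = 7992 (V = 5238 - (-17)*(98 + 64) = 5238 - (-17)*162 = 5238 - 1*(-2754) = 5238 + 2754 = 7992)
1/(V + Z(-154)) = 1/(7992 - 156) = 1/7836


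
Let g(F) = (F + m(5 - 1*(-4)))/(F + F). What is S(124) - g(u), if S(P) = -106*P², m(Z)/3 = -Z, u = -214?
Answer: -697578609/428 ≈ -1.6299e+6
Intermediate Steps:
m(Z) = -3*Z (m(Z) = 3*(-Z) = -3*Z)
g(F) = (-27 + F)/(2*F) (g(F) = (F - 3*(5 - 1*(-4)))/(F + F) = (F - 3*(5 + 4))/((2*F)) = (F - 3*9)*(1/(2*F)) = (F - 27)*(1/(2*F)) = (-27 + F)*(1/(2*F)) = (-27 + F)/(2*F))
S(124) - g(u) = -106*124² - (-27 - 214)/(2*(-214)) = -106*15376 - (-1)*(-241)/(2*214) = -1629856 - 1*241/428 = -1629856 - 241/428 = -697578609/428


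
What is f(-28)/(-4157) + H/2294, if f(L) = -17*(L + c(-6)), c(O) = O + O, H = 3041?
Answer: 11081517/9536158 ≈ 1.1621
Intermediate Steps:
c(O) = 2*O
f(L) = 204 - 17*L (f(L) = -17*(L + 2*(-6)) = -17*(L - 12) = -17*(-12 + L) = 204 - 17*L)
f(-28)/(-4157) + H/2294 = (204 - 17*(-28))/(-4157) + 3041/2294 = (204 + 476)*(-1/4157) + 3041*(1/2294) = 680*(-1/4157) + 3041/2294 = -680/4157 + 3041/2294 = 11081517/9536158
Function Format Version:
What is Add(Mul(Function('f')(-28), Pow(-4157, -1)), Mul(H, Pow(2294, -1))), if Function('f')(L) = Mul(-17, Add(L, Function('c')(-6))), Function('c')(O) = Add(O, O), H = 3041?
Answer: Rational(11081517, 9536158) ≈ 1.1621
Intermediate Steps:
Function('c')(O) = Mul(2, O)
Function('f')(L) = Add(204, Mul(-17, L)) (Function('f')(L) = Mul(-17, Add(L, Mul(2, -6))) = Mul(-17, Add(L, -12)) = Mul(-17, Add(-12, L)) = Add(204, Mul(-17, L)))
Add(Mul(Function('f')(-28), Pow(-4157, -1)), Mul(H, Pow(2294, -1))) = Add(Mul(Add(204, Mul(-17, -28)), Pow(-4157, -1)), Mul(3041, Pow(2294, -1))) = Add(Mul(Add(204, 476), Rational(-1, 4157)), Mul(3041, Rational(1, 2294))) = Add(Mul(680, Rational(-1, 4157)), Rational(3041, 2294)) = Add(Rational(-680, 4157), Rational(3041, 2294)) = Rational(11081517, 9536158)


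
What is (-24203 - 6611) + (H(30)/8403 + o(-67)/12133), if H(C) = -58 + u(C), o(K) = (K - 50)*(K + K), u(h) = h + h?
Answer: -3141466433086/101953599 ≈ -30813.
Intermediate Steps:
u(h) = 2*h
o(K) = 2*K*(-50 + K) (o(K) = (-50 + K)*(2*K) = 2*K*(-50 + K))
H(C) = -58 + 2*C
(-24203 - 6611) + (H(30)/8403 + o(-67)/12133) = (-24203 - 6611) + ((-58 + 2*30)/8403 + (2*(-67)*(-50 - 67))/12133) = -30814 + ((-58 + 60)*(1/8403) + (2*(-67)*(-117))*(1/12133)) = -30814 + (2*(1/8403) + 15678*(1/12133)) = -30814 + (2/8403 + 15678/12133) = -30814 + 131766500/101953599 = -3141466433086/101953599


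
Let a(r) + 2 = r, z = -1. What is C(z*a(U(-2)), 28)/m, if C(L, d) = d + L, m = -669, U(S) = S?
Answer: -32/669 ≈ -0.047833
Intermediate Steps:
a(r) = -2 + r
C(L, d) = L + d
C(z*a(U(-2)), 28)/m = (-(-2 - 2) + 28)/(-669) = (-1*(-4) + 28)*(-1/669) = (4 + 28)*(-1/669) = 32*(-1/669) = -32/669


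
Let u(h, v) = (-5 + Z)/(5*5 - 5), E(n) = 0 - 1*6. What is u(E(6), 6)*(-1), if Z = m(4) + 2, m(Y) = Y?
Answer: -1/20 ≈ -0.050000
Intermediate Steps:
Z = 6 (Z = 4 + 2 = 6)
E(n) = -6 (E(n) = 0 - 6 = -6)
u(h, v) = 1/20 (u(h, v) = (-5 + 6)/(5*5 - 5) = 1/(25 - 5) = 1/20)
u(E(6), 6)*(-1) = (1/20)*(-1) = -1/20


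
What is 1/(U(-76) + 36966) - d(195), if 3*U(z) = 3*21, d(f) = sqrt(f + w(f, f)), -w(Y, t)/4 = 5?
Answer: 1/36987 - 5*sqrt(7) ≈ -13.229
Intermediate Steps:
w(Y, t) = -20 (w(Y, t) = -4*5 = -20)
d(f) = sqrt(-20 + f) (d(f) = sqrt(f - 20) = sqrt(-20 + f))
U(z) = 21 (U(z) = (3*21)/3 = (1/3)*63 = 21)
1/(U(-76) + 36966) - d(195) = 1/(21 + 36966) - sqrt(-20 + 195) = 1/36987 - sqrt(175) = 1/36987 - 5*sqrt(7)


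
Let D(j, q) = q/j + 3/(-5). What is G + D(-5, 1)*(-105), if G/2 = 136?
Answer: 356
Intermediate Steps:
G = 272 (G = 2*136 = 272)
D(j, q) = -⅗ + q/j (D(j, q) = q/j + 3*(-⅕) = q/j - ⅗ = -⅗ + q/j)
G + D(-5, 1)*(-105) = 272 + (-⅗ + 1/(-5))*(-105) = 272 + (-⅗ + 1*(-⅕))*(-105) = 272 + (-⅗ - ⅕)*(-105) = 272 - ⅘*(-105) = 272 + 84 = 356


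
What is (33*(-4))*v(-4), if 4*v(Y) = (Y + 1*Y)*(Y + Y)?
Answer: -2112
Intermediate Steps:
v(Y) = Y**2 (v(Y) = ((Y + 1*Y)*(Y + Y))/4 = ((Y + Y)*(2*Y))/4 = ((2*Y)*(2*Y))/4 = (4*Y**2)/4 = Y**2)
(33*(-4))*v(-4) = (33*(-4))*(-4)**2 = -132*16 = -2112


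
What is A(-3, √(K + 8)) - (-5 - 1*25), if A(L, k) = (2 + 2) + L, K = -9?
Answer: 31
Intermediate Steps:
A(L, k) = 4 + L
A(-3, √(K + 8)) - (-5 - 1*25) = (4 - 3) - (-5 - 1*25) = 1 - (-5 - 25) = 1 - 1*(-30) = 1 + 30 = 31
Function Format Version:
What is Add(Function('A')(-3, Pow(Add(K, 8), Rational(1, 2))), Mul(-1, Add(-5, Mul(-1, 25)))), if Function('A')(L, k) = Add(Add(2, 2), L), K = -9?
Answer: 31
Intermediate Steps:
Function('A')(L, k) = Add(4, L)
Add(Function('A')(-3, Pow(Add(K, 8), Rational(1, 2))), Mul(-1, Add(-5, Mul(-1, 25)))) = Add(Add(4, -3), Mul(-1, Add(-5, Mul(-1, 25)))) = Add(1, Mul(-1, Add(-5, -25))) = Add(1, Mul(-1, -30)) = Add(1, 30) = 31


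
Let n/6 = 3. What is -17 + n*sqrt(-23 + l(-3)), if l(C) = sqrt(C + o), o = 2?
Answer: -17 + 18*sqrt(-23 + I) ≈ -15.124 + 86.345*I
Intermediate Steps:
n = 18 (n = 6*3 = 18)
l(C) = sqrt(2 + C) (l(C) = sqrt(C + 2) = sqrt(2 + C))
-17 + n*sqrt(-23 + l(-3)) = -17 + 18*sqrt(-23 + sqrt(2 - 3)) = -17 + 18*sqrt(-23 + sqrt(-1)) = -17 + 18*sqrt(-23 + I)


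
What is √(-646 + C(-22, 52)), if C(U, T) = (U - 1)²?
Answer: 3*I*√13 ≈ 10.817*I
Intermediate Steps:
C(U, T) = (-1 + U)²
√(-646 + C(-22, 52)) = √(-646 + (-1 - 22)²) = √(-646 + (-23)²) = √(-646 + 529) = √(-117) = 3*I*√13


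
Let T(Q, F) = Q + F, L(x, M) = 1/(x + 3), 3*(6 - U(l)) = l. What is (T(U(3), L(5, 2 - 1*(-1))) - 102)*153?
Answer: -118575/8 ≈ -14822.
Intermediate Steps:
U(l) = 6 - l/3
L(x, M) = 1/(3 + x)
T(Q, F) = F + Q
(T(U(3), L(5, 2 - 1*(-1))) - 102)*153 = ((1/(3 + 5) + (6 - ⅓*3)) - 102)*153 = ((1/8 + (6 - 1)) - 102)*153 = ((⅛ + 5) - 102)*153 = (41/8 - 102)*153 = -775/8*153 = -118575/8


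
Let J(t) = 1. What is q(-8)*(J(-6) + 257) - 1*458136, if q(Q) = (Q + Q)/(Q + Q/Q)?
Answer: -3202824/7 ≈ -4.5755e+5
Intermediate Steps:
q(Q) = 2*Q/(1 + Q) (q(Q) = (2*Q)/(Q + 1) = (2*Q)/(1 + Q) = 2*Q/(1 + Q))
q(-8)*(J(-6) + 257) - 1*458136 = (2*(-8)/(1 - 8))*(1 + 257) - 1*458136 = (2*(-8)/(-7))*258 - 458136 = (2*(-8)*(-1/7))*258 - 458136 = (16/7)*258 - 458136 = 4128/7 - 458136 = -3202824/7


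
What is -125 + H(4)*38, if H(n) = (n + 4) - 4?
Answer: 27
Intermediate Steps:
H(n) = n (H(n) = (4 + n) - 4 = n)
-125 + H(4)*38 = -125 + 4*38 = -125 + 152 = 27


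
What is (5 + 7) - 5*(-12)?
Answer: 72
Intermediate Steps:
(5 + 7) - 5*(-12) = 12 + 60 = 72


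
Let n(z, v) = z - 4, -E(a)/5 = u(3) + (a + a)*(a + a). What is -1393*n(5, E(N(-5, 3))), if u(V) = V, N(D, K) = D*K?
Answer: -1393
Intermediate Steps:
E(a) = -15 - 20*a² (E(a) = -5*(3 + (a + a)*(a + a)) = -5*(3 + (2*a)*(2*a)) = -5*(3 + 4*a²) = -15 - 20*a²)
n(z, v) = -4 + z
-1393*n(5, E(N(-5, 3))) = -1393*(-4 + 5) = -1393*1 = -1393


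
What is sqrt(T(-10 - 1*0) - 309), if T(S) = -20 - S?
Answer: I*sqrt(319) ≈ 17.861*I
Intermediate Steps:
sqrt(T(-10 - 1*0) - 309) = sqrt((-20 - (-10 - 1*0)) - 309) = sqrt((-20 - (-10 + 0)) - 309) = sqrt((-20 - 1*(-10)) - 309) = sqrt((-20 + 10) - 309) = sqrt(-10 - 309) = sqrt(-319) = I*sqrt(319)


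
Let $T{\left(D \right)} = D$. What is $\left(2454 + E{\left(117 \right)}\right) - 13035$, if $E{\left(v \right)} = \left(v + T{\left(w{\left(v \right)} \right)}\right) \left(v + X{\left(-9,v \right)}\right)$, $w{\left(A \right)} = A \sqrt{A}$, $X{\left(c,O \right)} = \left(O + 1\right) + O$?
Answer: $30603 + 123552 \sqrt{13} \approx 4.7608 \cdot 10^{5}$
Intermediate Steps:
$X{\left(c,O \right)} = 1 + 2 O$ ($X{\left(c,O \right)} = \left(1 + O\right) + O = 1 + 2 O$)
$w{\left(A \right)} = A^{\frac{3}{2}}$
$E{\left(v \right)} = \left(1 + 3 v\right) \left(v + v^{\frac{3}{2}}\right)$ ($E{\left(v \right)} = \left(v + v^{\frac{3}{2}}\right) \left(v + \left(1 + 2 v\right)\right) = \left(v + v^{\frac{3}{2}}\right) \left(1 + 3 v\right) = \left(1 + 3 v\right) \left(v + v^{\frac{3}{2}}\right)$)
$\left(2454 + E{\left(117 \right)}\right) - 13035 = \left(2454 + \left(117 + 117^{\frac{3}{2}} + 3 \cdot 117^{2} + 3 \cdot 117^{\frac{5}{2}}\right)\right) - 13035 = \left(2454 + \left(117 + 351 \sqrt{13} + 3 \cdot 13689 + 3 \cdot 41067 \sqrt{13}\right)\right) - 13035 = \left(2454 + \left(117 + 351 \sqrt{13} + 41067 + 123201 \sqrt{13}\right)\right) - 13035 = \left(2454 + \left(41184 + 123552 \sqrt{13}\right)\right) - 13035 = \left(43638 + 123552 \sqrt{13}\right) - 13035 = 30603 + 123552 \sqrt{13}$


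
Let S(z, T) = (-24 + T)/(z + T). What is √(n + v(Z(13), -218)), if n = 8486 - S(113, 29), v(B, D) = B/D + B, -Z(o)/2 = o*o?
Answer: √1952367013166/15478 ≈ 90.275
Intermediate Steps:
Z(o) = -2*o² (Z(o) = -2*o*o = -2*o²)
S(z, T) = (-24 + T)/(T + z)
v(B, D) = B + B/D (v(B, D) = B/D + B = B + B/D)
n = 1205007/142 (n = 8486 - (-24 + 29)/(29 + 113) = 8486 - 5/142 = 1205007/142 ≈ 8486.0)
√(n + v(Z(13), -218)) = √(1205007/142 + (-2*13² - 2*13²/(-218))) = √(1205007/142 + (-2*169 - 2*169*(-1/218))) = √(1205007/142 + (-338 - 338*(-1/218))) = √(1205007/142 + (-338 + 169/109)) = √(1205007/142 - 36673/109) = √(126138197/15478) = √1952367013166/15478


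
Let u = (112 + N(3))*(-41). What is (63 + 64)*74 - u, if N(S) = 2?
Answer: 14072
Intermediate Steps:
u = -4674 (u = (112 + 2)*(-41) = 114*(-41) = -4674)
(63 + 64)*74 - u = (63 + 64)*74 - 1*(-4674) = 127*74 + 4674 = 9398 + 4674 = 14072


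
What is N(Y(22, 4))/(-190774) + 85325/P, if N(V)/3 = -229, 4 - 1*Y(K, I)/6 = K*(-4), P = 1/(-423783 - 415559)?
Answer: -13662634115159413/190774 ≈ -7.1617e+10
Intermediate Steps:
P = -1/839342 (P = 1/(-839342) = -1/839342 ≈ -1.1914e-6)
Y(K, I) = 24 + 24*K (Y(K, I) = 24 - 6*K*(-4) = 24 - (-24)*K = 24 + 24*K)
N(V) = -687 (N(V) = 3*(-229) = -687)
N(Y(22, 4))/(-190774) + 85325/P = -687/(-190774) + 85325/(-1/839342) = -687*(-1/190774) + 85325*(-839342) = 687/190774 - 71616856150 = -13662634115159413/190774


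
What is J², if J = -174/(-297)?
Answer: 3364/9801 ≈ 0.34323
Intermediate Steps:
J = 58/99 (J = -174*(-1/297) = 58/99 ≈ 0.58586)
J² = (58/99)² = 3364/9801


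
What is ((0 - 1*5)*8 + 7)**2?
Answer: 1089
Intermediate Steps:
((0 - 1*5)*8 + 7)**2 = ((0 - 5)*8 + 7)**2 = (-5*8 + 7)**2 = (-40 + 7)**2 = (-33)**2 = 1089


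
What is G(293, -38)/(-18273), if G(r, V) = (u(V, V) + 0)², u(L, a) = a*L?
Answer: -2085136/18273 ≈ -114.11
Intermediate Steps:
u(L, a) = L*a
G(r, V) = V⁴ (G(r, V) = (V*V + 0)² = (V² + 0)² = (V²)² = V⁴)
G(293, -38)/(-18273) = (-38)⁴/(-18273) = 2085136*(-1/18273) = -2085136/18273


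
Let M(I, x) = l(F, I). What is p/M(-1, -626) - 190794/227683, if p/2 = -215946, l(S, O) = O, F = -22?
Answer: 98334275442/227683 ≈ 4.3189e+5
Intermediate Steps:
M(I, x) = I
p = -431892 (p = 2*(-215946) = -431892)
p/M(-1, -626) - 190794/227683 = -431892/(-1) - 190794/227683 = -431892*(-1) - 190794*1/227683 = 431892 - 190794/227683 = 98334275442/227683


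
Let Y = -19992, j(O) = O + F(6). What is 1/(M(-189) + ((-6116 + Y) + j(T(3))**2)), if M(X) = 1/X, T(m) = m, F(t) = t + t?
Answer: -189/4891888 ≈ -3.8635e-5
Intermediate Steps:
F(t) = 2*t
j(O) = 12 + O (j(O) = O + 2*6 = O + 12 = 12 + O)
1/(M(-189) + ((-6116 + Y) + j(T(3))**2)) = 1/(1/(-189) + ((-6116 - 19992) + (12 + 3)**2)) = 1/(-1/189 + (-26108 + 15**2)) = 1/(-1/189 + (-26108 + 225)) = 1/(-1/189 - 25883) = 1/(-4891888/189) = -189/4891888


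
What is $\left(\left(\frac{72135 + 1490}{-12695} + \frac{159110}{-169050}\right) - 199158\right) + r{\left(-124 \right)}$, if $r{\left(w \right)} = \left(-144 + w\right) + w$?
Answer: $- \frac{1223619073772}{6131685} \approx -1.9956 \cdot 10^{5}$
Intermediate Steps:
$r{\left(w \right)} = -144 + 2 w$
$\left(\left(\frac{72135 + 1490}{-12695} + \frac{159110}{-169050}\right) - 199158\right) + r{\left(-124 \right)} = \left(\left(\frac{72135 + 1490}{-12695} + \frac{159110}{-169050}\right) - 199158\right) + \left(-144 + 2 \left(-124\right)\right) = \left(\left(73625 \left(- \frac{1}{12695}\right) + 159110 \left(- \frac{1}{169050}\right)\right) - 199158\right) - 392 = \left(\left(- \frac{14725}{2539} - \frac{2273}{2415}\right) - 199158\right) - 392 = \left(- \frac{41332022}{6131685} - 199158\right) - 392 = - \frac{1221215453252}{6131685} - 392 = - \frac{1223619073772}{6131685}$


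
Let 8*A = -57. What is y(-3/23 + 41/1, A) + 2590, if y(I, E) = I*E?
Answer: 105745/46 ≈ 2298.8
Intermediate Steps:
A = -57/8 (A = (⅛)*(-57) = -57/8 ≈ -7.1250)
y(I, E) = E*I
y(-3/23 + 41/1, A) + 2590 = -57*(-3/23 + 41/1)/8 + 2590 = -57*(-3*1/23 + 41*1)/8 + 2590 = -57*(-3/23 + 41)/8 + 2590 = -57/8*940/23 + 2590 = -13395/46 + 2590 = 105745/46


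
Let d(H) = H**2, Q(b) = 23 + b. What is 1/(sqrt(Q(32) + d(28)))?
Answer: sqrt(839)/839 ≈ 0.034524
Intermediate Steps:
1/(sqrt(Q(32) + d(28))) = 1/(sqrt((23 + 32) + 28**2)) = 1/(sqrt(55 + 784)) = 1/(sqrt(839)) = sqrt(839)/839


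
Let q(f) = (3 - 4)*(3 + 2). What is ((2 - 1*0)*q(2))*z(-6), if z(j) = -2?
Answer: 20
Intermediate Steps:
q(f) = -5 (q(f) = -1*5 = -5)
((2 - 1*0)*q(2))*z(-6) = ((2 - 1*0)*(-5))*(-2) = ((2 + 0)*(-5))*(-2) = (2*(-5))*(-2) = -10*(-2) = 20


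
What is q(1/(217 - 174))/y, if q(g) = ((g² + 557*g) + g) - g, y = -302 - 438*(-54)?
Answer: 11976/21587075 ≈ 0.00055478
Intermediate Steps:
y = 23350 (y = -302 + 23652 = 23350)
q(g) = g² + 557*g (q(g) = (g² + 558*g) - g = g² + 557*g)
q(1/(217 - 174))/y = ((557 + 1/(217 - 174))/(217 - 174))/23350 = ((557 + 1/43)/43)*(1/23350) = ((1/43)*(23952/43))*(1/23350) = (23952/1849)*(1/23350) = 11976/21587075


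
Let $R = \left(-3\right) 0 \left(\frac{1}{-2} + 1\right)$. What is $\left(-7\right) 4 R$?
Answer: $0$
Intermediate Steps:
$R = 0$ ($R = 0 \left(- \frac{1}{2} + 1\right) = 0 \cdot \frac{1}{2} = 0$)
$\left(-7\right) 4 R = \left(-7\right) 4 \cdot 0 = \left(-28\right) 0 = 0$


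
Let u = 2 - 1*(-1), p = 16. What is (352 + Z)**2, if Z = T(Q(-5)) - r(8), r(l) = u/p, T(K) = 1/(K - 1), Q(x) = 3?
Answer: 31775769/256 ≈ 1.2412e+5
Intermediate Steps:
u = 3 (u = 2 + 1 = 3)
T(K) = 1/(-1 + K)
r(l) = 3/16
Z = 5/16 (Z = 1/(-1 + 3) - 1*3/16 = 1/2 - 3/16 = 5/16 ≈ 0.31250)
(352 + Z)**2 = (352 + 5/16)**2 = (5637/16)**2 = 31775769/256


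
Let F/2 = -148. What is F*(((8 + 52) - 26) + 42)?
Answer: -22496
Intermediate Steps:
F = -296 (F = 2*(-148) = -296)
F*(((8 + 52) - 26) + 42) = -296*(((8 + 52) - 26) + 42) = -296*((60 - 26) + 42) = -296*(34 + 42) = -296*76 = -22496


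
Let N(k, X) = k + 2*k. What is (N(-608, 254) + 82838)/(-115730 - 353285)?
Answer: -81014/469015 ≈ -0.17273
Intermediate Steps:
N(k, X) = 3*k
(N(-608, 254) + 82838)/(-115730 - 353285) = (3*(-608) + 82838)/(-115730 - 353285) = (-1824 + 82838)/(-469015) = 81014*(-1/469015) = -81014/469015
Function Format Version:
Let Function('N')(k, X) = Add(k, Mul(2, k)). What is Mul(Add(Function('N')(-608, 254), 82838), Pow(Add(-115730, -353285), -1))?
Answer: Rational(-81014, 469015) ≈ -0.17273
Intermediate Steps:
Function('N')(k, X) = Mul(3, k)
Mul(Add(Function('N')(-608, 254), 82838), Pow(Add(-115730, -353285), -1)) = Mul(Add(Mul(3, -608), 82838), Pow(Add(-115730, -353285), -1)) = Mul(Add(-1824, 82838), Pow(-469015, -1)) = Mul(81014, Rational(-1, 469015)) = Rational(-81014, 469015)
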